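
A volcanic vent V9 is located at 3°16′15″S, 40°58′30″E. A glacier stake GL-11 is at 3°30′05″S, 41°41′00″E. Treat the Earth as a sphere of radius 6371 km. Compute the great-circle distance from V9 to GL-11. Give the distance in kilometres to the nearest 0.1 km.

V9: φ = -3.27083°, λ = +40.97500°
GL-11: φ = -3.50139°, λ = +41.68333°
Δφ = -0.2306°,  Δλ = 0.7083°
a = sin²(Δφ/2) + cos φ₁ cos φ₂ sin²(Δλ/2) = 0.000042
c = 2·arcsin(√a) = 0.012981 rad = 0.7437°
d = R·c = 6371 × 0.012981 = 82.7 km

82.7 km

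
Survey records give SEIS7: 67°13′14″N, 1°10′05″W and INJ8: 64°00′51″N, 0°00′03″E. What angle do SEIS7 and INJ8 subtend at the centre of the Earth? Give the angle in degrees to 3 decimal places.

SEIS7: φ = +67.22056°, λ = -1.16806°
INJ8: φ = +64.01417°, λ = +0.00083°
Δφ = -3.2064°,  Δλ = 1.1689°
a = sin²(Δφ/2) + cos φ₁ cos φ₂ sin²(Δλ/2) = 0.000800
c = 2·arcsin(√a) = 0.056590 rad = 3.2423°

3.242°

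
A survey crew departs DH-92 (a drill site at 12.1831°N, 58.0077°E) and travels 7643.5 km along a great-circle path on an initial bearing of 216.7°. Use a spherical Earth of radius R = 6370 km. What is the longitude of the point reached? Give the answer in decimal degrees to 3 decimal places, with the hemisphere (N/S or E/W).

10.596°E

δ = d/R = 7643.5/6370 = 1.199922 rad
φ₂ = arcsin(sin φ₁ cos δ + cos φ₁ sin δ cos θ)
   = arcsin(0.21104·0.36243 + 0.97748·0.93201·-0.80178) = -40.83990°
λ₂ = λ₁ + atan2(sin θ sin δ cos φ₁, cos δ − sin φ₁ sin φ₂) = 10.59582°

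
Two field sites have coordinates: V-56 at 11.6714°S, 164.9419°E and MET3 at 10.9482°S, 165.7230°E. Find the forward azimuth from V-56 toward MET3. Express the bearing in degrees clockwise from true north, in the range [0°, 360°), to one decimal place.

46.7°

Δλ = 0.7811°
y = sin Δλ · cos φ₂ = 0.013384
x = cos φ₁ sin φ₂ − sin φ₁ cos φ₂ cos Δλ = 0.012603
θ = atan2(y, x) = 46.7209° → 46.7209° (mod 360°)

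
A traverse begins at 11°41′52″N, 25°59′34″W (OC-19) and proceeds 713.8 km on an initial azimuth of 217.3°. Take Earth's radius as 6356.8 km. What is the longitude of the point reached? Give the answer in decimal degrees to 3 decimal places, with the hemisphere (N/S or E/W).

29.912°W

OC-19: φ = +11.69778°, λ = -25.99278°
δ = d/R = 713.8/6356.8 = 0.112289 rad
φ₂ = arcsin(sin φ₁ cos δ + cos φ₁ sin δ cos θ)
   = arcsin(0.20275·0.99370 + 0.97923·0.11205·-0.79547) = 6.55681°
λ₂ = λ₁ + atan2(sin θ sin δ cos φ₁, cos δ − sin φ₁ sin φ₂) = -29.91201°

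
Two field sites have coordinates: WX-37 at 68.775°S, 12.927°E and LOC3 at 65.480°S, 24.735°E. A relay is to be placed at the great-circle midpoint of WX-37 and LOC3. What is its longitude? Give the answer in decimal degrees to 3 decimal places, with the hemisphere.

Bx = cos φ₂ cos Δλ = 0.406229,  By = cos φ₂ sin Δλ = 0.084925
φₘ = atan2(sin φ₁ + sin φ₂, √((cos φ₁ + Bx)² + By²)) = -67.23592°
λₘ = λ₁ + atan2(By, cos φ₁ + Bx) = 19.23496°

19.235°E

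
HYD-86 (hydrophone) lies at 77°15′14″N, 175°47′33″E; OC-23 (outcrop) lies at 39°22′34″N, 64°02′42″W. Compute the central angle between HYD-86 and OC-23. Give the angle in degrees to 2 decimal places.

57.79°

HYD-86: φ = +77.25389°, λ = +175.79250°
OC-23: φ = +39.37611°, λ = -64.04500°
Δφ = -37.8778°,  Δλ = 120.1625°
a = sin²(Δφ/2) + cos φ₁ cos φ₂ sin²(Δλ/2) = 0.233459
c = 2·arcsin(√a) = 1.008557 rad = 57.7860°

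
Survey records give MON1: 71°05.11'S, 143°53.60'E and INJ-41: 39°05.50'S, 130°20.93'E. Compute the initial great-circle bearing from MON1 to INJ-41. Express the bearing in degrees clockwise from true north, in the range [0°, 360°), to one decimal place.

MON1: φ = -71.08517°, λ = +143.89333°
INJ-41: φ = -39.09167°, λ = +130.34883°
Δλ = -13.5445°
y = sin Δλ · cos φ₂ = -0.181772
x = cos φ₁ sin φ₂ − sin φ₁ cos φ₂ cos Δλ = 0.509403
θ = atan2(y, x) = -19.6381° → 340.3619° (mod 360°)

340.4°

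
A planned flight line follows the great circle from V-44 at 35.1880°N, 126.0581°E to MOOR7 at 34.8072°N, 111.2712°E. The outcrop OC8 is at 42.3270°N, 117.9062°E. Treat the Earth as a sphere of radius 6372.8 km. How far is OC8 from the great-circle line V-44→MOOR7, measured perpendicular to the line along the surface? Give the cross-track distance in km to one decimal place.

792.0 km

δ₁₃ = central angle V-44→OC8 = 0.166672 rad  (haversine)
θ₁₃ = bearing V-44→OC8 = 320.810°,  θ₁₂ = bearing V-44→MOOR7 = 272.466°
dₓₜ = R·arcsin(sin δ₁₃ · sin(θ₁₃ − θ₁₂)) = 6372.8·arcsin(0.16590·sin(48.344°)) = 791.962 km
|dₓₜ| = 791.962 km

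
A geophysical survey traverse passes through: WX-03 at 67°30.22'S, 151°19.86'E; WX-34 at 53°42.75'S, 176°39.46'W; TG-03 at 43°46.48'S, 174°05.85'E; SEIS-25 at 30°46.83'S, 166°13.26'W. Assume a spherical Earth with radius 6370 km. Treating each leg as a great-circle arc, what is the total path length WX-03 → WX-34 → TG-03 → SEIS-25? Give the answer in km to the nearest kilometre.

5824 km

WX-03: φ = -67.50367°, λ = +151.33100°
WX-34: φ = -53.71250°, λ = -176.65767°
TG-03: φ = -43.77467°, λ = +174.09750°
SEIS-25: φ = -30.78050°, λ = -166.22100°
WX-03→WX-34: c = 0.357606 rad, d = 2277.95 km
WX-34→TG-03: c = 0.203106 rad, d = 1293.79 km
TG-03→SEIS-25: c = 0.353544 rad, d = 2252.07 km
Total = 2277.95 + 1293.79 + 2252.07 = 5823.81 km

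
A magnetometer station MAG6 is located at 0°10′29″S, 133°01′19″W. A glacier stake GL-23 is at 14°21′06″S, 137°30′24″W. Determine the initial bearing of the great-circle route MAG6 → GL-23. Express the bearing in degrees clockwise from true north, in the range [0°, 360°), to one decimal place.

MAG6: φ = -0.17472°, λ = -133.02194°
GL-23: φ = -14.35167°, λ = -137.50667°
Δλ = -4.4847°
y = sin Δλ · cos φ₂ = -0.075753
x = cos φ₁ sin φ₂ − sin φ₁ cos φ₂ cos Δλ = -0.244926
θ = atan2(y, x) = -162.8137° → 197.1863° (mod 360°)

197.2°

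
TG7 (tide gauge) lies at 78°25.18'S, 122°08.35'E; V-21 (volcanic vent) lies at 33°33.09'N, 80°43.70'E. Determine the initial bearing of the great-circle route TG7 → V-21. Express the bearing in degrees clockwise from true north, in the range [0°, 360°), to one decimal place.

TG7: φ = -78.41967°, λ = +122.13917°
V-21: φ = +33.55150°, λ = +80.72833°
Δλ = -41.4108°
y = sin Δλ · cos φ₂ = -0.551248
x = cos φ₁ sin φ₂ − sin φ₁ cos φ₂ cos Δλ = 0.723255
θ = atan2(y, x) = -37.3138° → 322.6862° (mod 360°)

322.7°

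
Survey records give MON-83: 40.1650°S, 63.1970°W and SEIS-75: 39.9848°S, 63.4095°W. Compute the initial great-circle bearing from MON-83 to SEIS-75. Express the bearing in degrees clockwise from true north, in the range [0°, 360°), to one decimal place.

317.9°

Δλ = -0.2125°
y = sin Δλ · cos φ₂ = -0.002842
x = cos φ₁ sin φ₂ − sin φ₁ cos φ₂ cos Δλ = 0.003142
θ = atan2(y, x) = -42.1304° → 317.8696° (mod 360°)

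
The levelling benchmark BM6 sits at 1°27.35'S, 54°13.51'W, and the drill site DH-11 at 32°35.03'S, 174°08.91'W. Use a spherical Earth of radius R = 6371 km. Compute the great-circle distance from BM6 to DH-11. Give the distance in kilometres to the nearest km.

12675 km

BM6: φ = -1.45583°, λ = -54.22517°
DH-11: φ = -32.58383°, λ = -174.14850°
Δφ = -31.1280°,  Δλ = -119.9233°
a = sin²(Δφ/2) + cos φ₁ cos φ₂ sin²(Δλ/2) = 0.703254
c = 2·arcsin(√a) = 1.989425 rad = 113.9856°
d = R·c = 6371 × 1.989425 = 12674.6 km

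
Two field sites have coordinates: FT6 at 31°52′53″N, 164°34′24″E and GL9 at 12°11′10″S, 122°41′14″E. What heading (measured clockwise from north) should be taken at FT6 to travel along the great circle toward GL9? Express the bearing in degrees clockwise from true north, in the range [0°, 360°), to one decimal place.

229.2°

FT6: φ = +31.88139°, λ = +164.57333°
GL9: φ = -12.18611°, λ = +122.68722°
Δλ = -41.8861°
y = sin Δλ · cos φ₂ = -0.652608
x = cos φ₁ sin φ₂ − sin φ₁ cos φ₂ cos Δλ = -0.563587
θ = atan2(y, x) = -130.8136° → 229.1864° (mod 360°)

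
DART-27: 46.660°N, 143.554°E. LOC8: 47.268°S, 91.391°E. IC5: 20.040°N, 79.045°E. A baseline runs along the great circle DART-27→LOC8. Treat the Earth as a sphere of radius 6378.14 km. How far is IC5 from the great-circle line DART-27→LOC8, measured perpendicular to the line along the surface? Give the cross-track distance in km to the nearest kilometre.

δ₁₃ = central angle DART-27→IC5 = 1.016064 rad  (haversine)
θ₁₃ = bearing DART-27→IC5 = 266.029°,  θ₁₂ = bearing DART-27→LOC8 = 213.591°
dₓₜ = R·arcsin(sin δ₁₃ · sin(θ₁₃ − θ₁₂)) = 6378.14·arcsin(0.85004·sin(52.438°)) = 4715.772 km
|dₓₜ| = 4715.772 km

4716 km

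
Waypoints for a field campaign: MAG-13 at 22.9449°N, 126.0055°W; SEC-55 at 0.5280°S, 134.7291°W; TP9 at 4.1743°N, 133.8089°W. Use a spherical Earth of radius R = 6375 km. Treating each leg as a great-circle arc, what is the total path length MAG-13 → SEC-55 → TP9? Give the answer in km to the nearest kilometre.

3310 km

MAG-13→SEC-55: c = 0.435650 rad, d = 2777.27 km
SEC-55→TP9: c = 0.083625 rad, d = 533.11 km
Total = 2777.27 + 533.11 = 3310.38 km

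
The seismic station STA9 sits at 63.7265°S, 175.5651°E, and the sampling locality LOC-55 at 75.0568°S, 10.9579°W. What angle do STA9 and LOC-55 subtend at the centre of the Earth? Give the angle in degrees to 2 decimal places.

41.15°

Δφ = -11.3303°,  Δλ = 173.4770°
a = sin²(Δφ/2) + cos φ₁ cos φ₂ sin²(Δλ/2) = 0.123519
c = 2·arcsin(√a) = 0.718245 rad = 41.1524°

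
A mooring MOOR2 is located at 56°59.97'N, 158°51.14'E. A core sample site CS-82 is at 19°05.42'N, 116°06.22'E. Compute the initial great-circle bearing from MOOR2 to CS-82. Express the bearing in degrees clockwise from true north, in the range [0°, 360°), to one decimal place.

237.8°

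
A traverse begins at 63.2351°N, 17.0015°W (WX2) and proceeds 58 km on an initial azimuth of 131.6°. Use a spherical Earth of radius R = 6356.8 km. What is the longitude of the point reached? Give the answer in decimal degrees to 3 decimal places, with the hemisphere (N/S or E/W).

16.144°W

δ = d/R = 58/6356.8 = 0.009124 rad
φ₂ = arcsin(sin φ₁ cos δ + cos φ₁ sin δ cos θ)
   = arcsin(0.89286·0.99996 + 0.45033·0.00912·-0.66393) = 62.88541°
λ₂ = λ₁ + atan2(sin θ sin δ cos φ₁, cos δ − sin φ₁ sin φ₂) = -16.14375°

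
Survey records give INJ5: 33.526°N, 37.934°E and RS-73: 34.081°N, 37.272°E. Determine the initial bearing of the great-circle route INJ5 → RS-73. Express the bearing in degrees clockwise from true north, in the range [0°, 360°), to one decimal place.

Δλ = -0.6620°
y = sin Δλ · cos φ₂ = -0.009569
x = cos φ₁ sin φ₂ − sin φ₁ cos φ₂ cos Δλ = 0.009717
θ = atan2(y, x) = -44.5617° → 315.4383° (mod 360°)

315.4°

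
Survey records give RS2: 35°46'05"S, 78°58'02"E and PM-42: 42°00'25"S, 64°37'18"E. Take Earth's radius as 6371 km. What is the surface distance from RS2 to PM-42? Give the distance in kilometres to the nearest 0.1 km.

RS2: φ = -35.76806°, λ = +78.96722°
PM-42: φ = -42.00694°, λ = +64.62167°
Δφ = -6.2389°,  Δλ = -14.3456°
a = sin²(Δφ/2) + cos φ₁ cos φ₂ sin²(Δλ/2) = 0.012361
c = 2·arcsin(√a) = 0.222821 rad = 12.7667°
d = R·c = 6371 × 0.222821 = 1419.6 km

1419.6 km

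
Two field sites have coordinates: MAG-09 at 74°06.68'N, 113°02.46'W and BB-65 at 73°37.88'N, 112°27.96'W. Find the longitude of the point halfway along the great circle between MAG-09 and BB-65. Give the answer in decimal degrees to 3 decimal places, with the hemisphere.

112.749°W

MAG-09: φ = +74.11133°, λ = -113.04100°
BB-65: φ = +73.63133°, λ = -112.46600°
Bx = cos φ₂ cos Δλ = 0.281803,  By = cos φ₂ sin Δλ = 0.002828
φₘ = atan2(sin φ₁ + sin φ₂, √((cos φ₁ + Bx)² + By²)) = 73.87153°
λₘ = λ₁ + atan2(By, cos φ₁ + Bx) = -112.74934°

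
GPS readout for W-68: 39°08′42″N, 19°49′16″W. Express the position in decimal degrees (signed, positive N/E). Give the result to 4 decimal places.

+39.1450°, -19.8211°

lat: 39.1450° N → +39.1450°
lon: 19.8211° W → -19.8211°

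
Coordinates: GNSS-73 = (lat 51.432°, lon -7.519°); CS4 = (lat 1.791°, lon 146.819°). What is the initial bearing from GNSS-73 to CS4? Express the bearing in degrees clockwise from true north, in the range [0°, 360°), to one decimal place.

Δλ = 154.3380°
y = sin Δλ · cos φ₂ = 0.432850
x = cos φ₁ sin φ₂ − sin φ₁ cos φ₂ cos Δλ = 0.723889
θ = atan2(y, x) = 30.8773° → 30.8773° (mod 360°)

30.9°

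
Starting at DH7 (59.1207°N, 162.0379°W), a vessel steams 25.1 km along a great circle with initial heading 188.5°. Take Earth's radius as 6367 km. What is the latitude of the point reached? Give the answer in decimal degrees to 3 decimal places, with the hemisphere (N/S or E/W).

58.897°N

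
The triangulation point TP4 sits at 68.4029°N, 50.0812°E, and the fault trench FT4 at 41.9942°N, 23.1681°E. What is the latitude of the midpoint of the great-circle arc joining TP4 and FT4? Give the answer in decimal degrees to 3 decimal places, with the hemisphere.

55.856°N

Bx = cos φ₂ cos Δλ = 0.662718,  By = cos φ₂ sin Δλ = -0.336407
φₘ = atan2(sin φ₁ + sin φ₂, √((cos φ₁ + Bx)² + By²)) = 55.85584°
λₘ = λ₁ + atan2(By, cos φ₁ + Bx) = 32.00678°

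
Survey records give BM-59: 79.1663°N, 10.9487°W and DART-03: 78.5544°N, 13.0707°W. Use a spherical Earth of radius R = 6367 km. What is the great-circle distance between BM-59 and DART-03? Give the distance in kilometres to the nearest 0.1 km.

Δφ = -0.6119°,  Δλ = -2.1220°
a = sin²(Δφ/2) + cos φ₁ cos φ₂ sin²(Δλ/2) = 0.000041
c = 2·arcsin(√a) = 0.012853 rad = 0.7364°
d = R·c = 6367 × 0.012853 = 81.8 km

81.8 km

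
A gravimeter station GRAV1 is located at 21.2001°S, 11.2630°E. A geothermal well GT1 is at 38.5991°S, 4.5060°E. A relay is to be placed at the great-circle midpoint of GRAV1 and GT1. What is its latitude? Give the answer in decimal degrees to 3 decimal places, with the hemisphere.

29.942°S

Bx = cos φ₂ cos Δλ = 0.776102,  By = cos φ₂ sin Δλ = -0.091954
φₘ = atan2(sin φ₁ + sin φ₂, √((cos φ₁ + Bx)² + By²)) = -29.94235°
λₘ = λ₁ + atan2(By, cos φ₁ + Bx) = 8.18210°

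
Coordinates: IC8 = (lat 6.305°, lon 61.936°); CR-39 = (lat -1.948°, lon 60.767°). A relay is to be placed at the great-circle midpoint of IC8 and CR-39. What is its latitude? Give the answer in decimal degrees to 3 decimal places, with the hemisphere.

Bx = cos φ₂ cos Δλ = 0.999214,  By = cos φ₂ sin Δλ = -0.020390
φₘ = atan2(sin φ₁ + sin φ₂, √((cos φ₁ + Bx)² + By²)) = 2.17861°
λₘ = λ₁ + atan2(By, cos φ₁ + Bx) = 61.34990°

2.179°N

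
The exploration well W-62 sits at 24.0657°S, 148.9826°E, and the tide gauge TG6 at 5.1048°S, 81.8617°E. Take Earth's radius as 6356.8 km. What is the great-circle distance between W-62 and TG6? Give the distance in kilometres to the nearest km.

Δφ = 18.9609°,  Δλ = -67.1209°
a = sin²(Δφ/2) + cos φ₁ cos φ₂ sin²(Δλ/2) = 0.305065
c = 2·arcsin(√a) = 1.170306 rad = 67.0536°
d = R·c = 6356.8 × 1.170306 = 7439.4 km

7439 km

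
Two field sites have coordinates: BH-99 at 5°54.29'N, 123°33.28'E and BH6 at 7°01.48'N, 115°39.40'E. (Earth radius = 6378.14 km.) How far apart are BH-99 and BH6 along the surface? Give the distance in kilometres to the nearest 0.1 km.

882.4 km

BH-99: φ = +5.90483°, λ = +123.55467°
BH6: φ = +7.02467°, λ = +115.65667°
Δφ = 1.1198°,  Δλ = -7.8980°
a = sin²(Δφ/2) + cos φ₁ cos φ₂ sin²(Δλ/2) = 0.004778
c = 2·arcsin(√a) = 0.138353 rad = 7.9271°
d = R·c = 6378.14 × 0.138353 = 882.4 km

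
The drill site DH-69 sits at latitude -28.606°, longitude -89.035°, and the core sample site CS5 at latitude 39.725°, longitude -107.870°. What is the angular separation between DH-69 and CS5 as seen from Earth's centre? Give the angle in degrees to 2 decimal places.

70.54°

Δφ = 68.3310°,  Δλ = -18.8350°
a = sin²(Δφ/2) + cos φ₁ cos φ₂ sin²(Δλ/2) = 0.333457
c = 2·arcsin(√a) = 1.231221 rad = 70.5438°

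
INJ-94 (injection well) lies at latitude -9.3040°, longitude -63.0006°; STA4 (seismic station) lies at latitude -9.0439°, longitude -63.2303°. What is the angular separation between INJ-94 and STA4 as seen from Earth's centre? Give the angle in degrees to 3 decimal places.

0.345°

Δφ = 0.2601°,  Δλ = -0.2297°
a = sin²(Δφ/2) + cos φ₁ cos φ₂ sin²(Δλ/2) = 0.000009
c = 2·arcsin(√a) = 0.006023 rad = 0.3451°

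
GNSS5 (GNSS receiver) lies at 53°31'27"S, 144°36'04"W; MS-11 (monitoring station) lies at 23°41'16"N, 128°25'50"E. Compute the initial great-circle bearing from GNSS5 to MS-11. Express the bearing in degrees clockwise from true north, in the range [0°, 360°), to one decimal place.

GNSS5: φ = -53.52417°, λ = -144.60111°
MS-11: φ = +23.68778°, λ = +128.43056°
Δλ = -86.9683°
y = sin Δλ · cos φ₂ = -0.914467
x = cos φ₁ sin φ₂ − sin φ₁ cos φ₂ cos Δλ = 0.277780
θ = atan2(y, x) = -73.1032° → 286.8968° (mod 360°)

286.9°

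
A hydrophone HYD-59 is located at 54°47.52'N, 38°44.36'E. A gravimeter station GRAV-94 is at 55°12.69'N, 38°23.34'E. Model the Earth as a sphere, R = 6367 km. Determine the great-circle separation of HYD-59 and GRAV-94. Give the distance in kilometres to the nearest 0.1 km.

HYD-59: φ = +54.79200°, λ = +38.73933°
GRAV-94: φ = +55.21150°, λ = +38.38900°
Δφ = 0.4195°,  Δλ = -0.3503°
a = sin²(Δφ/2) + cos φ₁ cos φ₂ sin²(Δλ/2) = 0.000016
c = 2·arcsin(√a) = 0.008118 rad = 0.4651°
d = R·c = 6367 × 0.008118 = 51.7 km

51.7 km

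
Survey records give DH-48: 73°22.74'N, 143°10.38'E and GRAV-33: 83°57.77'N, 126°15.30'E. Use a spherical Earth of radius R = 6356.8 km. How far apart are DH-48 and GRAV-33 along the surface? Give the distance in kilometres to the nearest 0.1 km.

DH-48: φ = +73.37900°, λ = +143.17300°
GRAV-33: φ = +83.96283°, λ = +126.25500°
Δφ = 10.5838°,  Δλ = -16.9180°
a = sin²(Δφ/2) + cos φ₁ cos φ₂ sin²(Δλ/2) = 0.009157
c = 2·arcsin(√a) = 0.191682 rad = 10.9825°
d = R·c = 6356.8 × 0.191682 = 1218.5 km

1218.5 km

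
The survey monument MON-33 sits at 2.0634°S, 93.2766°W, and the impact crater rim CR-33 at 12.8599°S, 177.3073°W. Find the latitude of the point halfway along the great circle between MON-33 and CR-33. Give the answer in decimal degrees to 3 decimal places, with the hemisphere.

9.997°S

Bx = cos φ₂ cos Δλ = 0.101387,  By = cos φ₂ sin Δλ = -0.969631
φₘ = atan2(sin φ₁ + sin φ₂, √((cos φ₁ + Bx)² + By²)) = -9.99690°
λₘ = λ₁ + atan2(By, cos φ₁ + Bx) = -134.65314°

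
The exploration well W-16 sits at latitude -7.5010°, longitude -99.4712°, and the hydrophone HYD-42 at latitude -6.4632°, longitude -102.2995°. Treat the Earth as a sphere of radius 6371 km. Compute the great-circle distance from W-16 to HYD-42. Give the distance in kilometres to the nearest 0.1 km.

332.8 km

Δφ = 1.0378°,  Δλ = -2.8283°
a = sin²(Δφ/2) + cos φ₁ cos φ₂ sin²(Δλ/2) = 0.000682
c = 2·arcsin(√a) = 0.052237 rad = 2.9930°
d = R·c = 6371 × 0.052237 = 332.8 km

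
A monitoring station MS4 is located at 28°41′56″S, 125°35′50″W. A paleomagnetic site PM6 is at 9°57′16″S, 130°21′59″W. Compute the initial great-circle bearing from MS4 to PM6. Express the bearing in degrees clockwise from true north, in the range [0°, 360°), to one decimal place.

345.6°

MS4: φ = -28.69889°, λ = -125.59722°
PM6: φ = -9.95444°, λ = -130.36639°
Δλ = -4.7692°
y = sin Δλ · cos φ₂ = -0.081890
x = cos φ₁ sin φ₂ − sin φ₁ cos φ₂ cos Δλ = 0.319710
θ = atan2(y, x) = -14.3668° → 345.6332° (mod 360°)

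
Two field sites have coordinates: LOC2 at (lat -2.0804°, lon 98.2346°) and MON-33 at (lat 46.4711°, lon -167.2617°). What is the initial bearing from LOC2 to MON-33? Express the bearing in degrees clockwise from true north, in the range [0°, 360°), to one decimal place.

43.5°

Δλ = 94.5037°
y = sin Δλ · cos φ₂ = 0.686594
x = cos φ₁ sin φ₂ − sin φ₁ cos φ₂ cos Δλ = 0.722586
θ = atan2(y, x) = 43.5369° → 43.5369° (mod 360°)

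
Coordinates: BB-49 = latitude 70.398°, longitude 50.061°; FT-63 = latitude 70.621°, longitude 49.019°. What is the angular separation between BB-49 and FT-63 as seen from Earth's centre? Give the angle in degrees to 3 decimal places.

0.413°

Δφ = 0.2230°,  Δλ = -1.0420°
a = sin²(Δφ/2) + cos φ₁ cos φ₂ sin²(Δλ/2) = 0.000013
c = 2·arcsin(√a) = 0.007209 rad = 0.4130°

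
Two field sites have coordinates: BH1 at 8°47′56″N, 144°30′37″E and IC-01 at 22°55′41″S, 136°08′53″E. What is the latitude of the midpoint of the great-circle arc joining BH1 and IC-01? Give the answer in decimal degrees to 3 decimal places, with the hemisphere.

BH1: φ = +8.79889°, λ = +144.51028°
IC-01: φ = -22.92806°, λ = +136.14806°
Bx = cos φ₂ cos Δλ = 0.911203,  By = cos φ₂ sin Δλ = -0.133941
φₘ = atan2(sin φ₁ + sin φ₂, √((cos φ₁ + Bx)² + By²)) = -7.08322°
λₘ = λ₁ + atan2(By, cos φ₁ + Bx) = 140.47667°

7.083°S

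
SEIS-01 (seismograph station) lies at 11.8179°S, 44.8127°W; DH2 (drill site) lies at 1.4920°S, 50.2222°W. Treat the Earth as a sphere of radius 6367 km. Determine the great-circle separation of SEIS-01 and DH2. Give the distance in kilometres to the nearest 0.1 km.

1293.1 km

Δφ = 10.3259°,  Δλ = -5.4095°
a = sin²(Δφ/2) + cos φ₁ cos φ₂ sin²(Δλ/2) = 0.010277
c = 2·arcsin(√a) = 0.203098 rad = 11.6367°
d = R·c = 6367 × 0.203098 = 1293.1 km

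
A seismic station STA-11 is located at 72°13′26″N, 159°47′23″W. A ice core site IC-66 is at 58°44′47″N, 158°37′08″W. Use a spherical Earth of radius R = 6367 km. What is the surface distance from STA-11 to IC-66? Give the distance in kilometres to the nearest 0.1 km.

STA-11: φ = +72.22389°, λ = -159.78972°
IC-66: φ = +58.74639°, λ = -158.61889°
Δφ = -13.4775°,  Δλ = 1.1708°
a = sin²(Δφ/2) + cos φ₁ cos φ₂ sin²(Δλ/2) = 0.013786
c = 2·arcsin(√a) = 0.235369 rad = 13.4856°
d = R·c = 6367 × 0.235369 = 1498.6 km

1498.6 km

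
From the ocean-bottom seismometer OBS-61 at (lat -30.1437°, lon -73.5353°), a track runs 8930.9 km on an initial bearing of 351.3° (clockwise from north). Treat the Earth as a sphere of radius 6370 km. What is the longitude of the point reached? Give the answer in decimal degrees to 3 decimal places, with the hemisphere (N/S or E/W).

86.758°W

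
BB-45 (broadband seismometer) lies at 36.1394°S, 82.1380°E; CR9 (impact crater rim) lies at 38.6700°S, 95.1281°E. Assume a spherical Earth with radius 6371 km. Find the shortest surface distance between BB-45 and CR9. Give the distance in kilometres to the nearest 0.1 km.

1180.3 km

Δφ = -2.5306°,  Δλ = 12.9901°
a = sin²(Δφ/2) + cos φ₁ cos φ₂ sin²(Δλ/2) = 0.008556
c = 2·arcsin(√a) = 0.185257 rad = 10.6145°
d = R·c = 6371 × 0.185257 = 1180.3 km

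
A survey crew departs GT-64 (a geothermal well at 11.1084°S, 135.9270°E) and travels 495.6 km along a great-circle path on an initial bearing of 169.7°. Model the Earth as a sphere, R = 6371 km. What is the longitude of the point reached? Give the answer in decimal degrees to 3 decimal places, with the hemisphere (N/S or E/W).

136.753°E

δ = d/R = 495.6/6371 = 0.077790 rad
φ₂ = arcsin(sin φ₁ cos δ + cos φ₁ sin δ cos θ)
   = arcsin(-0.19267·0.99698 + 0.98126·0.07771·-0.98389) = -15.49236°
λ₂ = λ₁ + atan2(sin θ sin δ cos φ₁, cos δ − sin φ₁ sin φ₂) = 136.75317°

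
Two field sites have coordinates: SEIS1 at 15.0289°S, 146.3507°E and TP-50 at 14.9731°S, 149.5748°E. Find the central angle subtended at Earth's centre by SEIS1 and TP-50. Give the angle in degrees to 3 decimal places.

3.115°

Δφ = 0.0558°,  Δλ = 3.2241°
a = sin²(Δφ/2) + cos φ₁ cos φ₂ sin²(Δλ/2) = 0.000739
c = 2·arcsin(√a) = 0.054362 rad = 3.1147°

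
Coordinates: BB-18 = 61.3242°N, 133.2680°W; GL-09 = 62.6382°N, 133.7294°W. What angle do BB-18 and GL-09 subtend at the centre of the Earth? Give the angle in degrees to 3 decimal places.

Δφ = 1.3140°,  Δλ = -0.4614°
a = sin²(Δφ/2) + cos φ₁ cos φ₂ sin²(Δλ/2) = 0.000135
c = 2·arcsin(√a) = 0.023243 rad = 1.3317°

1.332°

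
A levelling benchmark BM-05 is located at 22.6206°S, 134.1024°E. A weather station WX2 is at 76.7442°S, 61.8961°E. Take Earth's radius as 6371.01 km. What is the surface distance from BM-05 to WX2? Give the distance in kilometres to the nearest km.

Δφ = -54.1236°,  Δλ = -72.2063°
a = sin²(Δφ/2) + cos φ₁ cos φ₂ sin²(Δλ/2) = 0.280470
c = 2·arcsin(√a) = 1.116244 rad = 63.9561°
d = R·c = 6371.01 × 1.116244 = 7111.6 km

7112 km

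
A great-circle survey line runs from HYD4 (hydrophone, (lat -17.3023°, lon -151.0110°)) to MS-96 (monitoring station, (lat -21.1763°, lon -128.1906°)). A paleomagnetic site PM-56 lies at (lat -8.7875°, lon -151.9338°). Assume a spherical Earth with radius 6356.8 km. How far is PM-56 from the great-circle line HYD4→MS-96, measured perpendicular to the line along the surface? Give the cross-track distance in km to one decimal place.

δ₁₃ = central angle HYD4→PM-56 = 0.149436 rad  (haversine)
θ₁₃ = bearing HYD4→PM-56 = 353.863°,  θ₁₂ = bearing HYD4→MS-96 = 103.866°
dₓₜ = R·arcsin(sin δ₁₃ · sin(θ₁₃ − θ₁₂)) = 6356.8·arcsin(0.14888·sin(249.997°)) = -892.237 km
|dₓₜ| = 892.237 km

892.2 km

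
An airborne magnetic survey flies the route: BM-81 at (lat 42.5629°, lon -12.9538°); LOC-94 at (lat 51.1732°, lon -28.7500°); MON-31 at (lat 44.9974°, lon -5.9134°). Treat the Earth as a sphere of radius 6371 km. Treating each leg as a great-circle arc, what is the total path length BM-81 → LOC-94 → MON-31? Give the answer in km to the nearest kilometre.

BM-81→LOC-94: c = 0.240199 rad, d = 1530.31 km
LOC-94→MON-31: c = 0.285772 rad, d = 1820.65 km
Total = 1530.31 + 1820.65 = 3350.96 km

3351 km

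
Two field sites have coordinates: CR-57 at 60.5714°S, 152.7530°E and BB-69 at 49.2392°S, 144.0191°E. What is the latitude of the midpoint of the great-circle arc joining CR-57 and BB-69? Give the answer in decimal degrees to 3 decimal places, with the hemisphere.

Bx = cos φ₂ cos Δλ = 0.645332,  By = cos φ₂ sin Δλ = -0.099140
φₘ = atan2(sin φ₁ + sin φ₂, √((cos φ₁ + Bx)² + By²)) = -54.98206°
λₘ = λ₁ + atan2(By, cos φ₁ + Bx) = 147.76827°

54.982°S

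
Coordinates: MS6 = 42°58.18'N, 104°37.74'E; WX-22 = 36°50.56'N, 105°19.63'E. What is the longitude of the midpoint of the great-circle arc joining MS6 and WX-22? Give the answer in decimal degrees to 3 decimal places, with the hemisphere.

104.994°E

MS6: φ = +42.96967°, λ = +104.62900°
WX-22: φ = +36.84267°, λ = +105.32717°
Bx = cos φ₂ cos Δλ = 0.800226,  By = cos φ₂ sin Δλ = 0.009751
φₘ = atan2(sin φ₁ + sin φ₂, √((cos φ₁ + Bx)² + By²)) = 39.90669°
λₘ = λ₁ + atan2(By, cos φ₁ + Bx) = 104.99371°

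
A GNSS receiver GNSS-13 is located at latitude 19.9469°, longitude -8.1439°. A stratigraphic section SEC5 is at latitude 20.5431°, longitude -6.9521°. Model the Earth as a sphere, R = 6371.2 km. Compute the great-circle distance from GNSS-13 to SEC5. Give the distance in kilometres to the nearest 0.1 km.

140.9 km

Δφ = 0.5962°,  Δλ = 1.1918°
a = sin²(Δφ/2) + cos φ₁ cos φ₂ sin²(Δλ/2) = 0.000122
c = 2·arcsin(√a) = 0.022116 rad = 1.2672°
d = R·c = 6371.2 × 0.022116 = 140.9 km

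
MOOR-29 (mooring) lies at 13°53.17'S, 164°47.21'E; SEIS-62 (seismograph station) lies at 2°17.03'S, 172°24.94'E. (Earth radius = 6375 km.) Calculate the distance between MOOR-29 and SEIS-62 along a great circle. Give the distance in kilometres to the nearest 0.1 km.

MOOR-29: φ = -13.88617°, λ = +164.78683°
SEIS-62: φ = -2.28383°, λ = +172.41567°
Δφ = 11.6023°,  Δλ = 7.6288°
a = sin²(Δφ/2) + cos φ₁ cos φ₂ sin²(Δλ/2) = 0.014509
c = 2·arcsin(√a) = 0.241495 rad = 13.8367°
d = R·c = 6375 × 0.241495 = 1539.5 km

1539.5 km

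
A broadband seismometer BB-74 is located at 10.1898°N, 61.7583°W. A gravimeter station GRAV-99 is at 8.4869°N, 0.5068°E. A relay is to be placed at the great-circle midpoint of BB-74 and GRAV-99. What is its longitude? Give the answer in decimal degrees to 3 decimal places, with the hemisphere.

Bx = cos φ₂ cos Δλ = 0.460285,  By = cos φ₂ sin Δλ = 0.875418
φₘ = atan2(sin φ₁ + sin φ₂, √((cos φ₁ + Bx)² + By²)) = 10.87476°
λₘ = λ₁ + atan2(By, cos φ₁ + Bx) = -30.54117°

30.541°W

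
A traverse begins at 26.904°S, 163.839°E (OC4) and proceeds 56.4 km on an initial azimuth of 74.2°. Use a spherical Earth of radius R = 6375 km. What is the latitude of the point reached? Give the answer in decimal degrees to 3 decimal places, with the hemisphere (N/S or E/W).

26.765°S

δ = d/R = 56.4/6375 = 0.008847 rad
φ₂ = arcsin(sin φ₁ cos δ + cos φ₁ sin δ cos θ)
   = arcsin(-0.45250·0.99996 + 0.89177·0.00885·0.27228) = -26.76493°
λ₂ = λ₁ + atan2(sin θ sin δ cos φ₁, cos δ − sin φ₁ sin φ₂) = 164.38528°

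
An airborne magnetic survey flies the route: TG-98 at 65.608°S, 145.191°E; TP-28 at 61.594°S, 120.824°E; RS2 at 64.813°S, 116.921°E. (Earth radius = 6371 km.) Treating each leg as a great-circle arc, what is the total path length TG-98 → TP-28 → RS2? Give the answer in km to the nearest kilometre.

TG-98→TP-28: c = 0.200101 rad, d = 1274.84 km
TP-28→RS2: c = 0.064001 rad, d = 407.75 km
Total = 1274.84 + 407.75 = 1682.59 km

1683 km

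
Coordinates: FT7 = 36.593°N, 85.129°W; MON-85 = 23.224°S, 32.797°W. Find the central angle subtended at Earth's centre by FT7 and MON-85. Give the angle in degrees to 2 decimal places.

77.54°

Δφ = -59.8170°,  Δλ = 52.3320°
a = sin²(Δφ/2) + cos φ₁ cos φ₂ sin²(Δλ/2) = 0.392095
c = 2·arcsin(√a) = 1.353276 rad = 77.5370°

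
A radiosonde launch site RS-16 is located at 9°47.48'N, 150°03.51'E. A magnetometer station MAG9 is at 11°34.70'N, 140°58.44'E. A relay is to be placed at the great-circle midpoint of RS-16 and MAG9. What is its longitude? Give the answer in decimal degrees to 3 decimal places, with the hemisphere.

RS-16: φ = +9.79133°, λ = +150.05850°
MAG9: φ = +11.57833°, λ = +140.97400°
Bx = cos φ₂ cos Δλ = 0.967363,  By = cos φ₂ sin Δλ = -0.154678
φₘ = atan2(sin φ₁ + sin φ₂, √((cos φ₁ + Bx)² + By²)) = 10.71772°
λₘ = λ₁ + atan2(By, cos φ₁ + Bx) = 145.52964°

145.530°E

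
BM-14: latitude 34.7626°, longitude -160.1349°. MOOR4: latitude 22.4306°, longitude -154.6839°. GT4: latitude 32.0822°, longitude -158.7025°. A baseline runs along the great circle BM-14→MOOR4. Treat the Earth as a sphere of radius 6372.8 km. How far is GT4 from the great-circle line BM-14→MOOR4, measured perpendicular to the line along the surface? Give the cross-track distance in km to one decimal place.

10.6 km

δ₁₃ = central angle BM-14→GT4 = 0.051222 rad  (haversine)
θ₁₃ = bearing BM-14→GT4 = 155.564°,  θ₁₂ = bearing BM-14→MOOR4 = 157.424°
dₓₜ = R·arcsin(sin δ₁₃ · sin(θ₁₃ − θ₁₂)) = 6372.8·arcsin(0.05120·sin(-1.860°)) = -10.589 km
|dₓₜ| = 10.589 km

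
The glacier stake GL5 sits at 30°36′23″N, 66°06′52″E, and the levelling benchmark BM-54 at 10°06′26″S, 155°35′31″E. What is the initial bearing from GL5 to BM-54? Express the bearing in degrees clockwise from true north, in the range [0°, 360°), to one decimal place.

GL5: φ = +30.60639°, λ = +66.11444°
BM-54: φ = -10.10722°, λ = +155.59194°
Δλ = 89.4775°
y = sin Δλ · cos φ₂ = 0.984440
x = cos φ₁ sin φ₂ − sin φ₁ cos φ₂ cos Δλ = -0.155613
θ = atan2(y, x) = 98.9826° → 98.9826° (mod 360°)

99.0°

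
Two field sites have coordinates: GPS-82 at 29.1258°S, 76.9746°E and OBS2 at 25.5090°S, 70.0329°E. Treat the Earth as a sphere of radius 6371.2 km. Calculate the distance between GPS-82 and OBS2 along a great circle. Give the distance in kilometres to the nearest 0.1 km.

794.8 km

Δφ = 3.6168°,  Δλ = -6.9417°
a = sin²(Δφ/2) + cos φ₁ cos φ₂ sin²(Δλ/2) = 0.003885
c = 2·arcsin(√a) = 0.124748 rad = 7.1475°
d = R·c = 6371.2 × 0.124748 = 794.8 km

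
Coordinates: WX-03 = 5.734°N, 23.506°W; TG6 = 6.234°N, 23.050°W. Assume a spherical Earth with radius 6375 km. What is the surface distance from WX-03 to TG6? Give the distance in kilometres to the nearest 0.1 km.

Δφ = 0.5000°,  Δλ = 0.4560°
a = sin²(Δφ/2) + cos φ₁ cos φ₂ sin²(Δλ/2) = 0.000035
c = 2·arcsin(√a) = 0.011782 rad = 0.6750°
d = R·c = 6375 × 0.011782 = 75.1 km

75.1 km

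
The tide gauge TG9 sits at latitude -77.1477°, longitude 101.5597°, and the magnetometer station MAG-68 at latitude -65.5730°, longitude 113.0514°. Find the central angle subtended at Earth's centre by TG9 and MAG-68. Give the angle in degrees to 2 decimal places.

12.09°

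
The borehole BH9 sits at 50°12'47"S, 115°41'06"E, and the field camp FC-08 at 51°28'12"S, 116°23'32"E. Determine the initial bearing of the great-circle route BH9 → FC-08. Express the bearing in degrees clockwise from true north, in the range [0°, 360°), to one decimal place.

BH9: φ = -50.21306°, λ = +115.68500°
FC-08: φ = -51.47000°, λ = +116.39222°
Δλ = 0.7072°
y = sin Δλ · cos φ₂ = 0.007689
x = cos φ₁ sin φ₂ − sin φ₁ cos φ₂ cos Δλ = -0.021973
θ = atan2(y, x) = 160.7137° → 160.7137° (mod 360°)

160.7°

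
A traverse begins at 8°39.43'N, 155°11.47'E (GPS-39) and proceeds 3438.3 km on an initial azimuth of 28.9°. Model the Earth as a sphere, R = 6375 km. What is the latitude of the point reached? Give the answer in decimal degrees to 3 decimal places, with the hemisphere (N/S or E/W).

35.005°N

GPS-39: φ = +8.65717°, λ = +155.19117°
δ = d/R = 3438.3/6375 = 0.539341 rad
φ₂ = arcsin(sin φ₁ cos δ + cos φ₁ sin δ cos θ)
   = arcsin(0.15052·0.85805 + 0.98861·0.51357·0.87546) = 35.00481°
λ₂ = λ₁ + atan2(sin θ sin δ cos φ₁, cos δ − sin φ₁ sin φ₂) = 172.82987°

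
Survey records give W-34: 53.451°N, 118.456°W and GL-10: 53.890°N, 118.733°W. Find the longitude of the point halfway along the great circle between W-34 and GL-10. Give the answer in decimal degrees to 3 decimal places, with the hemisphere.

118.594°W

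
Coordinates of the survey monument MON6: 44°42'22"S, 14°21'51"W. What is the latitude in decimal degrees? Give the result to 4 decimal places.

44.7061°S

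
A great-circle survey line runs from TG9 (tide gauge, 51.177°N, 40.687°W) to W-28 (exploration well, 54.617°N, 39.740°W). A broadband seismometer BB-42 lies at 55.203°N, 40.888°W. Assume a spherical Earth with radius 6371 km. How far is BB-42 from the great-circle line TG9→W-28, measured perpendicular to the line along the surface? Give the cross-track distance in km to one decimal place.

83.0 km

δ₁₃ = central angle TG9→BB-42 = 0.070298 rad  (haversine)
θ₁₃ = bearing TG9→BB-42 = 358.367°,  θ₁₂ = bearing TG9→W-28 = 9.053°
dₓₜ = R·arcsin(sin δ₁₃ · sin(θ₁₃ − θ₁₂)) = 6371·arcsin(0.07024·sin(349.314°)) = -82.981 km
|dₓₜ| = 82.981 km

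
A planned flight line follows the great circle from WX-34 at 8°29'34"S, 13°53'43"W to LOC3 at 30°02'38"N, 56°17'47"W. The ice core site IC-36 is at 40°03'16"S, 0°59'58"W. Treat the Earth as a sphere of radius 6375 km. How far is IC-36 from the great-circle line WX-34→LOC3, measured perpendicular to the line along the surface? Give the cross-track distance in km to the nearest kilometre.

1603 km

WX-34: φ = -8.49278°, λ = -13.89528°
LOC3: φ = +30.04389°, λ = -56.29639°
IC-36: φ = -40.05444°, λ = -0.99944°
δ₁₃ = central angle WX-34→IC-36 = 0.586319 rad  (haversine)
θ₁₃ = bearing WX-34→IC-36 = 162.016°,  θ₁₂ = bearing WX-34→LOC3 = 315.286°
dₓₜ = R·arcsin(sin δ₁₃ · sin(θ₁₃ − θ₁₂)) = 6375·arcsin(0.55330·sin(-153.270°)) = -1603.383 km
|dₓₜ| = 1603.383 km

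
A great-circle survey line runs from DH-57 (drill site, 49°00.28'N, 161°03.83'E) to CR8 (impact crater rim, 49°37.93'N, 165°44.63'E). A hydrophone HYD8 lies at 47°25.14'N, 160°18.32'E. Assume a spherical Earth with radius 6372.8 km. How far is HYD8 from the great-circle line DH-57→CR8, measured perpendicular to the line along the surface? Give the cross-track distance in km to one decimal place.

158.1 km

DH-57: φ = +49.00467°, λ = +161.06383°
CR8: φ = +49.63217°, λ = +165.74383°
HYD8: φ = +47.41900°, λ = +160.30533°
δ₁₃ = central angle DH-57→HYD8 = 0.029047 rad  (haversine)
θ₁₃ = bearing DH-57→HYD8 = 197.964°,  θ₁₂ = bearing DH-57→CR8 = 76.608°
dₓₜ = R·arcsin(sin δ₁₃ · sin(θ₁₃ − θ₁₂)) = 6372.8·arcsin(0.02904·sin(121.356°)) = 158.068 km
|dₓₜ| = 158.068 km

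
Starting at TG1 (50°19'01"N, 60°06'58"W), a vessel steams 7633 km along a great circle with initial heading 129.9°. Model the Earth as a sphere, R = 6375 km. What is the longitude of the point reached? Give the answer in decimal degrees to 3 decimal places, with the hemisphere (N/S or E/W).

14.233°W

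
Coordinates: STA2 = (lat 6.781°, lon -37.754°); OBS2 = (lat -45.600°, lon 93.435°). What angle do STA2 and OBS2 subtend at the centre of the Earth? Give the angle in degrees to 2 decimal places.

122.81°

Δφ = -52.3810°,  Δλ = 131.1890°
a = sin²(Δφ/2) + cos φ₁ cos φ₂ sin²(Δλ/2) = 0.770949
c = 2·arcsin(√a) = 2.143490 rad = 122.8129°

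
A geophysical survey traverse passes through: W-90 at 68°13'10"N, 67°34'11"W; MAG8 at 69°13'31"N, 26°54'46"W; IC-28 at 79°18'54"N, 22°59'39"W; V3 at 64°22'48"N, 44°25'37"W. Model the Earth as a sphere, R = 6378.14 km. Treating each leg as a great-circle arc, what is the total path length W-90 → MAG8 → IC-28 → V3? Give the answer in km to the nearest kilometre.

W-90: φ = +68.21944°, λ = -67.56972°
MAG8: φ = +69.22528°, λ = -26.91278°
IC-28: φ = +79.31500°, λ = -22.99417°
V3: φ = +64.38000°, λ = -44.42694°
W-90→MAG8: c = 0.253349 rad, d = 1615.90 km
MAG8→IC-28: c = 0.176974 rad, d = 1128.77 km
IC-28→V3: c = 0.281374 rad, d = 1794.64 km
Total = 1615.90 + 1128.77 + 1794.64 = 4539.31 km

4539 km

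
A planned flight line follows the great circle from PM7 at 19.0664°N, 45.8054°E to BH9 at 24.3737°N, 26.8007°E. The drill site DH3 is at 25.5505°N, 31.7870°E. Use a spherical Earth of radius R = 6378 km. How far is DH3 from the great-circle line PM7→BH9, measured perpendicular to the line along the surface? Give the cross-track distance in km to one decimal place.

249.2 km

δ₁₃ = central angle PM7→DH3 = 0.252832 rad  (haversine)
θ₁₃ = bearing PM7→DH3 = 299.113°,  θ₁₂ = bearing PM7→BH9 = 290.129°
dₓₜ = R·arcsin(sin δ₁₃ · sin(θ₁₃ − θ₁₂)) = 6378·arcsin(0.25015·sin(8.984°)) = 249.213 km
|dₓₜ| = 249.213 km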